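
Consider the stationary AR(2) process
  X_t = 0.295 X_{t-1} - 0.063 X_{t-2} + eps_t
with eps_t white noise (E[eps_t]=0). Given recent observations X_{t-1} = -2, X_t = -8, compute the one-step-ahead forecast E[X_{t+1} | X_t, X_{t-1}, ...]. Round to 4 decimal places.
E[X_{t+1} \mid \mathcal F_t] = -2.2340

For an AR(p) model X_t = c + sum_i phi_i X_{t-i} + eps_t, the
one-step-ahead conditional mean is
  E[X_{t+1} | X_t, ...] = c + sum_i phi_i X_{t+1-i}.
Substitute known values:
  E[X_{t+1} | ...] = (0.295) * (-8) + (-0.063) * (-2)
                   = -2.2340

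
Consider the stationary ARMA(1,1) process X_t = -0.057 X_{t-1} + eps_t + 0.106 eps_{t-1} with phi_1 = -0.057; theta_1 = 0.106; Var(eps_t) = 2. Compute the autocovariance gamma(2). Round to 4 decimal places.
\gamma(2) = -0.0056

Multiply the model equation by X_{t-k} and take expectations. With theta_0 = psi_0 = 1 and psi_j the MA(infinity) weights, this gives
  gamma(k) - sum_i phi_i gamma(k-i) = c_k,
  c_k = sigma^2 * sum_{j=k..q} theta_j psi_{j-k}   (c_k = 0 for k > q),
using gamma(-m) = gamma(m).
psi-weights needed (psi_j = theta_j + sum_i phi_i psi_{j-i}):
  psi_1 = theta_1 + phi_1 = 0.106 + (-0.057) = 0.049
Right-hand sides:
  c_0 = sigma^2 (1 + theta_1 psi_1) = 2 * (1 + (0.106)(0.049)) = 2 * 1.005194 = 2.010388
  c_1 = sigma^2 theta_1 = 2 * (0.106) = 0.212
  c_2 = 0
Equations for k = 0 and k = 1 (AR order 1):
  gamma(0) = phi_1 gamma(1) + c_0
  gamma(1) = phi_1 gamma(0) + c_1
Substituting the second into the first: gamma(0) (1 - phi_1^2) = c_0 + phi_1 c_1, so
  gamma(0) = (c_0 + phi_1 c_1) / (1 - phi_1^2) = (2.010388 + (-0.057)(0.212)) / (1 - (-0.057)^2) = 1.998304 / 0.996751 = 2.004818.
  gamma(1) = phi_1 gamma(0) + c_1 = (-0.057)(2.004818) + (0.212) = 0.097725.
For k = 2 (> q): gamma(2) = phi_1 gamma(1) = (-0.057)(0.097725) = -0.00557.
Therefore gamma(2) = -0.0056 (to 4 decimal places).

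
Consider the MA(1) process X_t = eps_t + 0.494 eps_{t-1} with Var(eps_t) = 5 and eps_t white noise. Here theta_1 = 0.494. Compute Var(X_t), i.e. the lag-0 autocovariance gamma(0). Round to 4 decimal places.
\gamma(0) = 6.2202

For an MA(q) process X_t = eps_t + sum_i theta_i eps_{t-i} with
Var(eps_t) = sigma^2, the variance is
  gamma(0) = sigma^2 * (1 + sum_i theta_i^2).
  sum_i theta_i^2 = (0.494)^2 = 0.244036.
  gamma(0) = 5 * (1 + 0.244036) = 5 * 1.244036 = 6.22018, which rounds to 6.2202.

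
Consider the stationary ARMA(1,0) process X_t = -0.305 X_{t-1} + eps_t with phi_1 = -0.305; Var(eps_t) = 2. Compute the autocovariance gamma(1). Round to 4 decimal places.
\gamma(1) = -0.6726

Multiply the model equation by X_{t-k} and take expectations. With theta_0 = psi_0 = 1 and psi_j the MA(infinity) weights, this gives
  gamma(k) - sum_i phi_i gamma(k-i) = c_k,
  c_k = sigma^2 * sum_{j=k..q} theta_j psi_{j-k}   (c_k = 0 for k > q),
using gamma(-m) = gamma(m).
Pure AR (q = 0): c_0 = sigma^2 = 2, c_k = 0 for k >= 1.
Equations for k = 0 and k = 1 (AR order 1):
  gamma(0) = phi_1 gamma(1) + c_0
  gamma(1) = phi_1 gamma(0) + c_1
Substituting the second into the first: gamma(0) (1 - phi_1^2) = c_0 + phi_1 c_1, so
  gamma(0) = c_0 / (1 - phi_1^2) = 2 / (1 - (-0.305)^2) = 2 / 0.906975 = 2.205132.
  gamma(1) = phi_1 gamma(0) = (-0.305)(2.205132) = -0.672565.
Therefore gamma(1) = -0.6726 (to 4 decimal places).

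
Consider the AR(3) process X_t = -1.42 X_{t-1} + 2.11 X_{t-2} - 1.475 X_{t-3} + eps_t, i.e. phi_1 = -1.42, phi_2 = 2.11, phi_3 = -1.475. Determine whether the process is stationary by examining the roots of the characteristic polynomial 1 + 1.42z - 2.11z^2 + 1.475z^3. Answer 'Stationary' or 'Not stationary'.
\text{Not stationary}

The AR(p) characteristic polynomial is P(z) = 1 + 1.42z - 2.11z^2 + 1.475z^3.
Stationarity requires all roots to lie outside the unit circle, i.e. |z| > 1 for every root.
Degree 3: look for a simple real root z0 first, then factor out (1 - z/z0) and solve the remaining quadratic.
Testing z0 = -0.4: P(-0.4) = 1 + (1.42)(-0.4) + (-2.11)(-0.4)^2 + (1.475)(-0.4)^3
  = 1 + (-0.568) + (-0.3376) + (-0.0944) = 0.  So z_0 = -0.4 is a root, |z_0| = 0.4.
Divide out the factor (1 + 2.5 z) = (1 - z/z0) (since 1/z0 = -2.5):
  P(z) = (1 + 2.5 z)(1 + (-1.08) z + (0.59) z^2)
  [check: z-coef -1.08 - (-2.5) = 1.42; z^2-coef 0.59 - (-2.5)(-1.08) = -2.11; z^3-coef -(-2.5)(0.59) = 1.475.]
Remaining roots from the quadratic factor 1 + (-1.08) z + (0.59) z^2:
  Set 1 + (-1.08) z + (0.59) z^2 = 0, i.e. a z^2 + b z + c = 0 with a = 0.59, b = -1.08, c = 1.
  Discriminant D = b^2 - 4ac = (-1.08)^2 - 4*(0.59)*1 = 1.1664 - (2.36) = -1.1936.
  D < 0, so the roots are the complex-conjugate pair z = (-b +/- i sqrt(-D)) / (2a) = 0.9153 +/- 0.9259i.
  For a conjugate pair |z|^2 = z * conj(z) = (product of roots) = c/a = 1/(0.59) = 1.694915, so |z| = sqrt(1.694915) = 1.3019 for both roots.
Moduli of all roots: 0.4000, 1.3019, 1.3019.
All moduli strictly greater than 1? No.
Verdict: Not stationary.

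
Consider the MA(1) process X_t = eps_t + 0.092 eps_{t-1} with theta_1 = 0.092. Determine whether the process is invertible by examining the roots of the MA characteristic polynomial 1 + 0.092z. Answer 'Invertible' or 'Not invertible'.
\text{Invertible}

The MA(q) characteristic polynomial is P(z) = 1 + 0.092z.
Invertibility requires all roots to lie outside the unit circle, i.e. |z| > 1 for every root.
This is linear in z: 1 + (0.092) z = 0  =>  z = -1/(0.092) = -10.869565,  |z| = 10.869565.
Moduli of all roots: 10.8696.
All moduli strictly greater than 1? Yes.
Verdict: Invertible.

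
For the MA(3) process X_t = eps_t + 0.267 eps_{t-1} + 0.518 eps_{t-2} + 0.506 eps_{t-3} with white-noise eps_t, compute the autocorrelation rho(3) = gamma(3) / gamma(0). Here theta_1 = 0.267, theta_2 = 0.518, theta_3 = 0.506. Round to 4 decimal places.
\rho(3) = 0.3171

For an MA(q) process with theta_0 = 1, the autocovariance is
  gamma(k) = sigma^2 * sum_{i=0..q-k} theta_i * theta_{i+k},
and rho(k) = gamma(k) / gamma(0). Sigma^2 cancels.
  numerator   = (1)*(0.506) = 0.506.
  denominator = (1)^2 + (0.267)^2 + (0.518)^2 + (0.506)^2 = 1.595649.
  rho(3) = 0.506 / 1.595649 = 0.3171.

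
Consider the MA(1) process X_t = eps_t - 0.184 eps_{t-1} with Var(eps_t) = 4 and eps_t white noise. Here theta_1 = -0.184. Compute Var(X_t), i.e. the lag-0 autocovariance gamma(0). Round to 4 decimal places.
\gamma(0) = 4.1354

For an MA(q) process X_t = eps_t + sum_i theta_i eps_{t-i} with
Var(eps_t) = sigma^2, the variance is
  gamma(0) = sigma^2 * (1 + sum_i theta_i^2).
  sum_i theta_i^2 = (-0.184)^2 = 0.033856.
  gamma(0) = 4 * (1 + 0.033856) = 4 * 1.033856 = 4.135424, which rounds to 4.1354.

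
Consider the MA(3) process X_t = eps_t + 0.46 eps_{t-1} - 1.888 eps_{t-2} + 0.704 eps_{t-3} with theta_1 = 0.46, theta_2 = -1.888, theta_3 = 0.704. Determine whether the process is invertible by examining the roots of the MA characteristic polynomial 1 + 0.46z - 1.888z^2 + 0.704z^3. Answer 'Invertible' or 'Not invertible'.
\text{Not invertible}

The MA(q) characteristic polynomial is P(z) = 1 + 0.46z - 1.888z^2 + 0.704z^3.
Invertibility requires all roots to lie outside the unit circle, i.e. |z| > 1 for every root.
Degree 3: look for a simple real root z0 first, then factor out (1 - z/z0) and solve the remaining quadratic.
Testing z0 = 1.25: P(1.25) = 1 + (0.46)(1.25) + (-1.888)(1.25)^2 + (0.704)(1.25)^3
  = 1 + (0.575) + (-2.95) + (1.375) = 0.  So z_0 = 1.25 is a root, |z_0| = 1.25.
Divide out the factor (1 - 0.8 z) = (1 - z/z0) (since 1/z0 = 0.8):
  P(z) = (1 - 0.8 z)(1 + (1.26) z + (-0.88) z^2)
  [check: z-coef 1.26 - (0.8) = 0.46; z^2-coef -0.88 - (0.8)(1.26) = -1.888; z^3-coef -(0.8)(-0.88) = 0.704.]
Remaining roots from the quadratic factor 1 + (1.26) z + (-0.88) z^2:
  Set 1 + (1.26) z + (-0.88) z^2 = 0, i.e. a z^2 + b z + c = 0 with a = -0.88, b = 1.26, c = 1.
  Discriminant D = b^2 - 4ac = (1.26)^2 - 4*(-0.88)*1 = 1.5876 - (-3.52) = 5.1076.
  D >= 0, so the roots are real: z = (-b +/- sqrt(D)) / (2a) = (-1.26 +/- 2.26) / (-1.76).
    z_1 = (-1.26 + 2.26) / (-1.76) = -0.5682,   |z_1| = 0.5682.
    z_2 = (-1.26 - 2.26) / (-1.76) = 2,   |z_2| = 2.
Moduli of all roots: 1.2500, 0.5682, 2.0000.
All moduli strictly greater than 1? No.
Verdict: Not invertible.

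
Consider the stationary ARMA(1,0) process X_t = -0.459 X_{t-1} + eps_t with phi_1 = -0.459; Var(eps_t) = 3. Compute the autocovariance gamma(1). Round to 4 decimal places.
\gamma(1) = -1.7445

Multiply the model equation by X_{t-k} and take expectations. With theta_0 = psi_0 = 1 and psi_j the MA(infinity) weights, this gives
  gamma(k) - sum_i phi_i gamma(k-i) = c_k,
  c_k = sigma^2 * sum_{j=k..q} theta_j psi_{j-k}   (c_k = 0 for k > q),
using gamma(-m) = gamma(m).
Pure AR (q = 0): c_0 = sigma^2 = 3, c_k = 0 for k >= 1.
Equations for k = 0 and k = 1 (AR order 1):
  gamma(0) = phi_1 gamma(1) + c_0
  gamma(1) = phi_1 gamma(0) + c_1
Substituting the second into the first: gamma(0) (1 - phi_1^2) = c_0 + phi_1 c_1, so
  gamma(0) = c_0 / (1 - phi_1^2) = 3 / (1 - (-0.459)^2) = 3 / 0.789319 = 3.800745.
  gamma(1) = phi_1 gamma(0) = (-0.459)(3.800745) = -1.744542.
Therefore gamma(1) = -1.7445 (to 4 decimal places).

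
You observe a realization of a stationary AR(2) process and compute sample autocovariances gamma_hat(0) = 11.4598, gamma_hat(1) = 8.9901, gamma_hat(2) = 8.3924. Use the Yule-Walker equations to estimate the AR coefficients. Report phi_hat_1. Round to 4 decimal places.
\hat\phi_{1} = 0.5460

The Yule-Walker equations for an AR(p) process read, in matrix form,
  Gamma_p phi = r_p,   with   (Gamma_p)_{ij} = gamma(|i - j|),
                       (r_p)_i = gamma(i),   i,j = 1..p.
Substitute the sample gammas (Toeplitz matrix and right-hand side of size 2):
  Gamma_p = [[11.4598, 8.9901], [8.9901, 11.4598]]
  r_p     = [8.9901, 8.3924]
Written out:
  11.4598 phi_1 + 8.9901 phi_2 = 8.9901
  8.9901 phi_1 + 11.4598 phi_2 = 8.3924
Solve by Cramer's rule:
  det = gamma(0)^2 - gamma(1)^2 = (11.4598)^2 - (8.9901)^2 = 131.32701604 - 80.82189801 = 50.50511803
  phi_hat_1 = [gamma(1) gamma(0) - gamma(1) gamma(2)] / det = [(8.9901)(11.4598) - (8.9901)(8.3924)] / 50.50511803 = 27.57623274 / 50.50511803 = 0.546
  phi_hat_2 = [gamma(0) gamma(2) - gamma(1)^2] / det = [(11.4598)(8.3924) - (8.9901)^2] / 50.50511803 = 15.35332751 / 50.50511803 = 0.304
So phi_hat = [0.5460, 0.3040].
Therefore phi_hat_1 = 0.5460.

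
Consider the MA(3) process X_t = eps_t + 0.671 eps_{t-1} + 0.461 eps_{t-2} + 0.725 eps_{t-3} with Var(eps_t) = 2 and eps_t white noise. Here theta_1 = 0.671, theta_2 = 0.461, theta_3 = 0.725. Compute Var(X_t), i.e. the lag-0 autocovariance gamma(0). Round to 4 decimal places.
\gamma(0) = 4.3768

For an MA(q) process X_t = eps_t + sum_i theta_i eps_{t-i} with
Var(eps_t) = sigma^2, the variance is
  gamma(0) = sigma^2 * (1 + sum_i theta_i^2).
  sum_i theta_i^2 = (0.671)^2 + (0.461)^2 + (0.725)^2 = 0.450241 + 0.212521 + 0.525625 = 1.188387.
  gamma(0) = 2 * (1 + 1.188387) = 2 * 2.188387 = 4.376774, which rounds to 4.3768.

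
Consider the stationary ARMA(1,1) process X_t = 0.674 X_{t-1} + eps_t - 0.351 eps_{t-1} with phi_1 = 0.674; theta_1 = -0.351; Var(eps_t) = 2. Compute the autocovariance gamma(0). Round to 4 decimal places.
\gamma(0) = 2.3824

Multiply the model equation by X_{t-k} and take expectations. With theta_0 = psi_0 = 1 and psi_j the MA(infinity) weights, this gives
  gamma(k) - sum_i phi_i gamma(k-i) = c_k,
  c_k = sigma^2 * sum_{j=k..q} theta_j psi_{j-k}   (c_k = 0 for k > q),
using gamma(-m) = gamma(m).
psi-weights needed (psi_j = theta_j + sum_i phi_i psi_{j-i}):
  psi_1 = theta_1 + phi_1 = -0.351 + (0.674) = 0.323
Right-hand sides:
  c_0 = sigma^2 (1 + theta_1 psi_1) = 2 * (1 + (-0.351)(0.323)) = 2 * 0.886627 = 1.773254
  c_1 = sigma^2 theta_1 = 2 * (-0.351) = -0.702
  c_2 = 0
Equations for k = 0 and k = 1 (AR order 1):
  gamma(0) = phi_1 gamma(1) + c_0
  gamma(1) = phi_1 gamma(0) + c_1
Substituting the second into the first: gamma(0) (1 - phi_1^2) = c_0 + phi_1 c_1, so
  gamma(0) = (c_0 + phi_1 c_1) / (1 - phi_1^2) = (1.773254 + (0.674)(-0.702)) / (1 - (0.674)^2) = 1.300106 / 0.545724 = 2.382351.
Therefore gamma(0) = 2.3824 (to 4 decimal places).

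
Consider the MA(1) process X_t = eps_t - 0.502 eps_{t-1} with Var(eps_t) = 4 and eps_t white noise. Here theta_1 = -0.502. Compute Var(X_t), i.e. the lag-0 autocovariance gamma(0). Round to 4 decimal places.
\gamma(0) = 5.0080

For an MA(q) process X_t = eps_t + sum_i theta_i eps_{t-i} with
Var(eps_t) = sigma^2, the variance is
  gamma(0) = sigma^2 * (1 + sum_i theta_i^2).
  sum_i theta_i^2 = (-0.502)^2 = 0.252004.
  gamma(0) = 4 * (1 + 0.252004) = 4 * 1.252004 = 5.008016, which rounds to 5.0080.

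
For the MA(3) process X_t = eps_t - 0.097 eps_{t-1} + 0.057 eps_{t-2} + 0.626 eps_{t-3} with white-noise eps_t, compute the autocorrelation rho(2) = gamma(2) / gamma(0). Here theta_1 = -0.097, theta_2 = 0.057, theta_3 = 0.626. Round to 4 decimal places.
\rho(2) = -0.0026

For an MA(q) process with theta_0 = 1, the autocovariance is
  gamma(k) = sigma^2 * sum_{i=0..q-k} theta_i * theta_{i+k},
and rho(k) = gamma(k) / gamma(0). Sigma^2 cancels.
  numerator   = (1)*(0.057) + (-0.097)*(0.626) = -0.003722.
  denominator = (1)^2 + (-0.097)^2 + (0.057)^2 + (0.626)^2 = 1.404534.
  rho(2) = -0.003722 / 1.404534 = -0.0026.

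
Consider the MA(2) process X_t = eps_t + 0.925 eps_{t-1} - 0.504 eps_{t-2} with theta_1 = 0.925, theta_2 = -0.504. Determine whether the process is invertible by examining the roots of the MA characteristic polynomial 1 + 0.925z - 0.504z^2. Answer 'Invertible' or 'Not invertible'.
\text{Not invertible}

The MA(q) characteristic polynomial is P(z) = 1 + 0.925z - 0.504z^2.
Invertibility requires all roots to lie outside the unit circle, i.e. |z| > 1 for every root.
Set 1 + (0.925) z + (-0.504) z^2 = 0, i.e. a z^2 + b z + c = 0 with a = -0.504, b = 0.925, c = 1.
Discriminant D = b^2 - 4ac = (0.925)^2 - 4*(-0.504)*1 = 0.855625 - (-2.016) = 2.871625.
D >= 0, so the roots are real: z = (-b +/- sqrt(D)) / (2a) = (-0.925 +/- 1.694587) / (-1.008).
  z_1 = (-0.925 + 1.694587) / (-1.008) = -0.7635,   |z_1| = 0.7635.
  z_2 = (-0.925 - 1.694587) / (-1.008) = 2.5988,   |z_2| = 2.5988.
Moduli of all roots: 0.7635, 2.5988.
All moduli strictly greater than 1? No.
Verdict: Not invertible.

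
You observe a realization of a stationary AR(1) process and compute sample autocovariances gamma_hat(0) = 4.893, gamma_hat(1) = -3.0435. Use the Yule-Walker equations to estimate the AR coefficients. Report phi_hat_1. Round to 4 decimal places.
\hat\phi_{1} = -0.6220

The Yule-Walker equations for an AR(p) process read, in matrix form,
  Gamma_p phi = r_p,   with   (Gamma_p)_{ij} = gamma(|i - j|),
                       (r_p)_i = gamma(i),   i,j = 1..p.
Substitute the sample gammas (Toeplitz matrix and right-hand side of size 1):
  Gamma_p = [[4.893]]
  r_p     = [-3.0435]
With p = 1 this is the single equation gamma(0) phi_1 = gamma(1):
  phi_hat_1 = gamma(1) / gamma(0) = -3.0435 / 4.893 = -0.6220.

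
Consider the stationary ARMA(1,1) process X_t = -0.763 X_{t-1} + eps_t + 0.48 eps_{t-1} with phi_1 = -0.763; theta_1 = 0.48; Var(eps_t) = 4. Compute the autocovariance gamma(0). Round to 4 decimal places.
\gamma(0) = 4.7667

Multiply the model equation by X_{t-k} and take expectations. With theta_0 = psi_0 = 1 and psi_j the MA(infinity) weights, this gives
  gamma(k) - sum_i phi_i gamma(k-i) = c_k,
  c_k = sigma^2 * sum_{j=k..q} theta_j psi_{j-k}   (c_k = 0 for k > q),
using gamma(-m) = gamma(m).
psi-weights needed (psi_j = theta_j + sum_i phi_i psi_{j-i}):
  psi_1 = theta_1 + phi_1 = 0.48 + (-0.763) = -0.283
Right-hand sides:
  c_0 = sigma^2 (1 + theta_1 psi_1) = 4 * (1 + (0.48)(-0.283)) = 4 * 0.86416 = 3.45664
  c_1 = sigma^2 theta_1 = 4 * (0.48) = 1.92
  c_2 = 0
Equations for k = 0 and k = 1 (AR order 1):
  gamma(0) = phi_1 gamma(1) + c_0
  gamma(1) = phi_1 gamma(0) + c_1
Substituting the second into the first: gamma(0) (1 - phi_1^2) = c_0 + phi_1 c_1, so
  gamma(0) = (c_0 + phi_1 c_1) / (1 - phi_1^2) = (3.45664 + (-0.763)(1.92)) / (1 - (-0.763)^2) = 1.99168 / 0.417831 = 4.766712.
Therefore gamma(0) = 4.7667 (to 4 decimal places).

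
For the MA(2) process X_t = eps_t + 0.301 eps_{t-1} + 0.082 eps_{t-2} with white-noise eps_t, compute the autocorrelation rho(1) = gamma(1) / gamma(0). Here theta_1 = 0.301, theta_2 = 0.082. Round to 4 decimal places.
\rho(1) = 0.2968

For an MA(q) process with theta_0 = 1, the autocovariance is
  gamma(k) = sigma^2 * sum_{i=0..q-k} theta_i * theta_{i+k},
and rho(k) = gamma(k) / gamma(0). Sigma^2 cancels.
  numerator   = (1)*(0.301) + (0.301)*(0.082) = 0.325682.
  denominator = (1)^2 + (0.301)^2 + (0.082)^2 = 1.097325.
  rho(1) = 0.325682 / 1.097325 = 0.2968.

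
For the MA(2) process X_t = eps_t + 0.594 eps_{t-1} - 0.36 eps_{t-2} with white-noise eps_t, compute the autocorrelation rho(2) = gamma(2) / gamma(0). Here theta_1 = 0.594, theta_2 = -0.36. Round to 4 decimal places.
\rho(2) = -0.2428

For an MA(q) process with theta_0 = 1, the autocovariance is
  gamma(k) = sigma^2 * sum_{i=0..q-k} theta_i * theta_{i+k},
and rho(k) = gamma(k) / gamma(0). Sigma^2 cancels.
  numerator   = (1)*(-0.36) = -0.36.
  denominator = (1)^2 + (0.594)^2 + (-0.36)^2 = 1.482436.
  rho(2) = -0.36 / 1.482436 = -0.2428.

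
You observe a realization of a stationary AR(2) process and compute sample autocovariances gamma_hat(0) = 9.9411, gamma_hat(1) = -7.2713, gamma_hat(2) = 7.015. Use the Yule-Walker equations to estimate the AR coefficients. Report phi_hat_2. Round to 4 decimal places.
\hat\phi_{2} = 0.3670

The Yule-Walker equations for an AR(p) process read, in matrix form,
  Gamma_p phi = r_p,   with   (Gamma_p)_{ij} = gamma(|i - j|),
                       (r_p)_i = gamma(i),   i,j = 1..p.
Substitute the sample gammas (Toeplitz matrix and right-hand side of size 2):
  Gamma_p = [[9.9411, -7.2713], [-7.2713, 9.9411]]
  r_p     = [-7.2713, 7.015]
Written out:
  9.9411 phi_1 - 7.2713 phi_2 = -7.2713
  -7.2713 phi_1 + 9.9411 phi_2 = 7.015
Solve by Cramer's rule:
  det = gamma(0)^2 - gamma(1)^2 = (9.9411)^2 - (-7.2713)^2 = 98.82546921 - 52.87180369 = 45.95366552
  phi_hat_1 = [gamma(1) gamma(0) - gamma(1) gamma(2)] / det = [(-7.2713)(9.9411) - (-7.2713)(7.015)] / 45.95366552 = -21.27655093 / 45.95366552 = -0.463
  phi_hat_2 = [gamma(0) gamma(2) - gamma(1)^2] / det = [(9.9411)(7.015) - (-7.2713)^2] / 45.95366552 = 16.86501281 / 45.95366552 = 0.367
So phi_hat = [-0.4630, 0.3670].
Therefore phi_hat_2 = 0.3670.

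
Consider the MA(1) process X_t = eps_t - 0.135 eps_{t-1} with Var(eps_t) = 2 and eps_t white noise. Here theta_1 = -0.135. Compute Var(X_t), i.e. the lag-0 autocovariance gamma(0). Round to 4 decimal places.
\gamma(0) = 2.0365

For an MA(q) process X_t = eps_t + sum_i theta_i eps_{t-i} with
Var(eps_t) = sigma^2, the variance is
  gamma(0) = sigma^2 * (1 + sum_i theta_i^2).
  sum_i theta_i^2 = (-0.135)^2 = 0.018225.
  gamma(0) = 2 * (1 + 0.018225) = 2 * 1.018225 = 2.03645, which rounds to 2.0365.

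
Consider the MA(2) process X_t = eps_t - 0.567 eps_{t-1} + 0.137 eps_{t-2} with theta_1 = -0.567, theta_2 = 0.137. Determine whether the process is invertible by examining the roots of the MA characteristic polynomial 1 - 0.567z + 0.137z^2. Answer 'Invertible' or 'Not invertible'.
\text{Invertible}

The MA(q) characteristic polynomial is P(z) = 1 - 0.567z + 0.137z^2.
Invertibility requires all roots to lie outside the unit circle, i.e. |z| > 1 for every root.
Set 1 + (-0.567) z + (0.137) z^2 = 0, i.e. a z^2 + b z + c = 0 with a = 0.137, b = -0.567, c = 1.
Discriminant D = b^2 - 4ac = (-0.567)^2 - 4*(0.137)*1 = 0.321489 - (0.548) = -0.226511.
D < 0, so the roots are the complex-conjugate pair z = (-b +/- i sqrt(-D)) / (2a) = 2.0693 +/- 1.737i.
For a conjugate pair |z|^2 = z * conj(z) = (product of roots) = c/a = 1/(0.137) = 7.29927, so |z| = sqrt(7.29927) = 2.7017 for both roots.
Moduli of all roots: 2.7017, 2.7017.
All moduli strictly greater than 1? Yes.
Verdict: Invertible.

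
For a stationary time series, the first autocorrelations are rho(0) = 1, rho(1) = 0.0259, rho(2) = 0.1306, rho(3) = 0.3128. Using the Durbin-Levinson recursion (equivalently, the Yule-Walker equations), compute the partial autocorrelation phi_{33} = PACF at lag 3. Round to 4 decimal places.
\phi_{33} = 0.3120

The PACF at lag k is phi_{kk}, the last component of the solution
to the Yule-Walker system G_k phi = r_k where
  (G_k)_{ij} = rho(|i - j|), (r_k)_i = rho(i), i,j = 1..k.
Equivalently, Durbin-Levinson gives phi_{kk} iteratively:
  phi_{11} = rho(1)
  phi_{kk} = [rho(k) - sum_{j=1..k-1} phi_{k-1,j} rho(k-j)]
            / [1 - sum_{j=1..k-1} phi_{k-1,j} rho(j)],
  phi_{k,j} = phi_{k-1,j} - phi_{kk} phi_{k-1,k-j},  j = 1..k-1.
Step k = 1:
  phi_11 = rho(1) = 0.0259.
Step k = 2:
  phi_22 = [rho(2) - phi_11 rho(1)] / [1 - phi_11 rho(1)] = [0.1306 - (0.0259)(0.0259)] / [1 - (0.0259)(0.0259)]
         = 0.12992919 / 0.99932919 = 0.130016.
  Update: phi_21 = phi_11 - phi_22 phi_11 = 0.0259 - (0.130016)(0.0259) = 0.022533.
Step k = 3:
  phi_33 = [rho(3) - phi_21 rho(2) - phi_22 rho(1)] / [1 - phi_21 rho(1) - phi_22 rho(2)]
    numerator   = 0.3128 - (0.022533)(0.1306) - (0.130016)(0.0259) = 0.30648982
    denominator = 1 - (0.022533)(0.0259) - (0.130016)(0.1306) = 0.98243626
  phi_33 = 0.30648982 / 0.98243626 = 0.312.
Therefore phi_{33} = 0.3120.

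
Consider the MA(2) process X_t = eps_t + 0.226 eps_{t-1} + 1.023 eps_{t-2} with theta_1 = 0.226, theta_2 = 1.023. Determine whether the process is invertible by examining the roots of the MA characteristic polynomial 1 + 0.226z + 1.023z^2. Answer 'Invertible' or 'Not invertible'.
\text{Not invertible}

The MA(q) characteristic polynomial is P(z) = 1 + 0.226z + 1.023z^2.
Invertibility requires all roots to lie outside the unit circle, i.e. |z| > 1 for every root.
Set 1 + (0.226) z + (1.023) z^2 = 0, i.e. a z^2 + b z + c = 0 with a = 1.023, b = 0.226, c = 1.
Discriminant D = b^2 - 4ac = (0.226)^2 - 4*(1.023)*1 = 0.051076 - (4.092) = -4.040924.
D < 0, so the roots are the complex-conjugate pair z = (-b +/- i sqrt(-D)) / (2a) = -0.1105 +/- 0.9825i.
For a conjugate pair |z|^2 = z * conj(z) = (product of roots) = c/a = 1/(1.023) = 0.977517, so |z| = sqrt(0.977517) = 0.9887 for both roots.
Moduli of all roots: 0.9887, 0.9887.
All moduli strictly greater than 1? No.
Verdict: Not invertible.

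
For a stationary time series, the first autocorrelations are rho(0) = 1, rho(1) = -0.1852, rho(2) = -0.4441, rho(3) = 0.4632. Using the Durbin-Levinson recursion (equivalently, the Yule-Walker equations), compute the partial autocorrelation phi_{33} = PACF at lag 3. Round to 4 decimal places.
\phi_{33} = 0.3410

The PACF at lag k is phi_{kk}, the last component of the solution
to the Yule-Walker system G_k phi = r_k where
  (G_k)_{ij} = rho(|i - j|), (r_k)_i = rho(i), i,j = 1..k.
Equivalently, Durbin-Levinson gives phi_{kk} iteratively:
  phi_{11} = rho(1)
  phi_{kk} = [rho(k) - sum_{j=1..k-1} phi_{k-1,j} rho(k-j)]
            / [1 - sum_{j=1..k-1} phi_{k-1,j} rho(j)],
  phi_{k,j} = phi_{k-1,j} - phi_{kk} phi_{k-1,k-j},  j = 1..k-1.
Step k = 1:
  phi_11 = rho(1) = -0.1852.
Step k = 2:
  phi_22 = [rho(2) - phi_11 rho(1)] / [1 - phi_11 rho(1)] = [-0.4441 - (-0.1852)(-0.1852)] / [1 - (-0.1852)(-0.1852)]
         = -0.47839904 / 0.96570096 = -0.49539.
  Update: phi_21 = phi_11 - phi_22 phi_11 = -0.1852 - (-0.49539)(-0.1852) = -0.276946.
Step k = 3:
  phi_33 = [rho(3) - phi_21 rho(2) - phi_22 rho(1)] / [1 - phi_21 rho(1) - phi_22 rho(2)]
    numerator   = 0.4632 - (-0.276946)(-0.4441) - (-0.49539)(-0.1852) = 0.24846183
    denominator = 1 - (-0.276946)(-0.1852) - (-0.49539)(-0.4441) = 0.72870664
  phi_33 = 0.24846183 / 0.72870664 = 0.341.
Therefore phi_{33} = 0.3410.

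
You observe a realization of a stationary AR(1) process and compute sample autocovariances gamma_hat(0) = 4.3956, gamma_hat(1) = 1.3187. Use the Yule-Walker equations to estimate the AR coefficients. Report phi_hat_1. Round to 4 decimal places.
\hat\phi_{1} = 0.3000

The Yule-Walker equations for an AR(p) process read, in matrix form,
  Gamma_p phi = r_p,   with   (Gamma_p)_{ij} = gamma(|i - j|),
                       (r_p)_i = gamma(i),   i,j = 1..p.
Substitute the sample gammas (Toeplitz matrix and right-hand side of size 1):
  Gamma_p = [[4.3956]]
  r_p     = [1.3187]
With p = 1 this is the single equation gamma(0) phi_1 = gamma(1):
  phi_hat_1 = gamma(1) / gamma(0) = 1.3187 / 4.3956 = 0.3000.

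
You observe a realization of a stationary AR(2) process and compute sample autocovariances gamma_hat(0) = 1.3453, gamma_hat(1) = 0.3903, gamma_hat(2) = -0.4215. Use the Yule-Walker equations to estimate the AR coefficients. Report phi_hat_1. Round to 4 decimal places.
\hat\phi_{1} = 0.4160

The Yule-Walker equations for an AR(p) process read, in matrix form,
  Gamma_p phi = r_p,   with   (Gamma_p)_{ij} = gamma(|i - j|),
                       (r_p)_i = gamma(i),   i,j = 1..p.
Substitute the sample gammas (Toeplitz matrix and right-hand side of size 2):
  Gamma_p = [[1.3453, 0.3903], [0.3903, 1.3453]]
  r_p     = [0.3903, -0.4215]
Written out:
  1.3453 phi_1 + 0.3903 phi_2 = 0.3903
  0.3903 phi_1 + 1.3453 phi_2 = -0.4215
Solve by Cramer's rule:
  det = gamma(0)^2 - gamma(1)^2 = (1.3453)^2 - (0.3903)^2 = 1.80983209 - 0.15233409 = 1.657498
  phi_hat_1 = [gamma(1) gamma(0) - gamma(1) gamma(2)] / det = [(0.3903)(1.3453) - (0.3903)(-0.4215)] / 1.657498 = 0.68958204 / 1.657498 = 0.416
  phi_hat_2 = [gamma(0) gamma(2) - gamma(1)^2] / det = [(1.3453)(-0.4215) - (0.3903)^2] / 1.657498 = -0.71937804 / 1.657498 = -0.434
So phi_hat = [0.4160, -0.4340].
Therefore phi_hat_1 = 0.4160.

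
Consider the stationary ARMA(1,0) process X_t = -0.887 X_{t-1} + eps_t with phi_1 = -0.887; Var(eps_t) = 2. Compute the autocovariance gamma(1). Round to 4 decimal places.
\gamma(1) = -8.3196

Multiply the model equation by X_{t-k} and take expectations. With theta_0 = psi_0 = 1 and psi_j the MA(infinity) weights, this gives
  gamma(k) - sum_i phi_i gamma(k-i) = c_k,
  c_k = sigma^2 * sum_{j=k..q} theta_j psi_{j-k}   (c_k = 0 for k > q),
using gamma(-m) = gamma(m).
Pure AR (q = 0): c_0 = sigma^2 = 2, c_k = 0 for k >= 1.
Equations for k = 0 and k = 1 (AR order 1):
  gamma(0) = phi_1 gamma(1) + c_0
  gamma(1) = phi_1 gamma(0) + c_1
Substituting the second into the first: gamma(0) (1 - phi_1^2) = c_0 + phi_1 c_1, so
  gamma(0) = c_0 / (1 - phi_1^2) = 2 / (1 - (-0.887)^2) = 2 / 0.213231 = 9.379499.
  gamma(1) = phi_1 gamma(0) = (-0.887)(9.379499) = -8.319616.
Therefore gamma(1) = -8.3196 (to 4 decimal places).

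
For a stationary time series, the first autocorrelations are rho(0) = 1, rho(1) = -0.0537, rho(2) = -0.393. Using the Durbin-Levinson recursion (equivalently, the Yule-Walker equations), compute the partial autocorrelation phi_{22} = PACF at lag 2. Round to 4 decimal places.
\phi_{22} = -0.3970

The PACF at lag k is phi_{kk}, the last component of the solution
to the Yule-Walker system G_k phi = r_k where
  (G_k)_{ij} = rho(|i - j|), (r_k)_i = rho(i), i,j = 1..k.
Equivalently, Durbin-Levinson gives phi_{kk} iteratively:
  phi_{11} = rho(1)
  phi_{kk} = [rho(k) - sum_{j=1..k-1} phi_{k-1,j} rho(k-j)]
            / [1 - sum_{j=1..k-1} phi_{k-1,j} rho(j)],
  phi_{k,j} = phi_{k-1,j} - phi_{kk} phi_{k-1,k-j},  j = 1..k-1.
Step k = 1:
  phi_11 = rho(1) = -0.0537.
Step k = 2:
  phi_22 = [rho(2) - phi_11 rho(1)] / [1 - phi_11 rho(1)] = [-0.393 - (-0.0537)(-0.0537)] / [1 - (-0.0537)(-0.0537)]
         = -0.39588369 / 0.99711631 = -0.397.
Therefore phi_{22} = -0.3970.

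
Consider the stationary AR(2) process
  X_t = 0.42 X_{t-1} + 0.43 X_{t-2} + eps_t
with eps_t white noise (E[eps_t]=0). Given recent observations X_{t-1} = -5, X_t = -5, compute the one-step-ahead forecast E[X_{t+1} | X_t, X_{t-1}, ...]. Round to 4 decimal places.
E[X_{t+1} \mid \mathcal F_t] = -4.2500

For an AR(p) model X_t = c + sum_i phi_i X_{t-i} + eps_t, the
one-step-ahead conditional mean is
  E[X_{t+1} | X_t, ...] = c + sum_i phi_i X_{t+1-i}.
Substitute known values:
  E[X_{t+1} | ...] = (0.42) * (-5) + (0.43) * (-5)
                   = -4.2500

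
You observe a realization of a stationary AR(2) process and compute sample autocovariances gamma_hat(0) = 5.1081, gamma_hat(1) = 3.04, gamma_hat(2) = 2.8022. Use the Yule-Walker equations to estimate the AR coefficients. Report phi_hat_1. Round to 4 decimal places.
\hat\phi_{1} = 0.4160

The Yule-Walker equations for an AR(p) process read, in matrix form,
  Gamma_p phi = r_p,   with   (Gamma_p)_{ij} = gamma(|i - j|),
                       (r_p)_i = gamma(i),   i,j = 1..p.
Substitute the sample gammas (Toeplitz matrix and right-hand side of size 2):
  Gamma_p = [[5.1081, 3.04], [3.04, 5.1081]]
  r_p     = [3.04, 2.8022]
Written out:
  5.1081 phi_1 + 3.04 phi_2 = 3.04
  3.04 phi_1 + 5.1081 phi_2 = 2.8022
Solve by Cramer's rule:
  det = gamma(0)^2 - gamma(1)^2 = (5.1081)^2 - (3.04)^2 = 26.09268561 - 9.2416 = 16.85108561
  phi_hat_1 = [gamma(1) gamma(0) - gamma(1) gamma(2)] / det = [(3.04)(5.1081) - (3.04)(2.8022)] / 16.85108561 = 7.009936 / 16.85108561 = 0.416
  phi_hat_2 = [gamma(0) gamma(2) - gamma(1)^2] / det = [(5.1081)(2.8022) - (3.04)^2] / 16.85108561 = 5.07231782 / 16.85108561 = 0.301
So phi_hat = [0.4160, 0.3010].
Therefore phi_hat_1 = 0.4160.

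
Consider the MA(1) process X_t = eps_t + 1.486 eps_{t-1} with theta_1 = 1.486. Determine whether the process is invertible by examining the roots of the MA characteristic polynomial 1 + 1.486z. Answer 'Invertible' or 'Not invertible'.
\text{Not invertible}

The MA(q) characteristic polynomial is P(z) = 1 + 1.486z.
Invertibility requires all roots to lie outside the unit circle, i.e. |z| > 1 for every root.
This is linear in z: 1 + (1.486) z = 0  =>  z = -1/(1.486) = -0.672948,  |z| = 0.672948.
Moduli of all roots: 0.6729.
All moduli strictly greater than 1? No.
Verdict: Not invertible.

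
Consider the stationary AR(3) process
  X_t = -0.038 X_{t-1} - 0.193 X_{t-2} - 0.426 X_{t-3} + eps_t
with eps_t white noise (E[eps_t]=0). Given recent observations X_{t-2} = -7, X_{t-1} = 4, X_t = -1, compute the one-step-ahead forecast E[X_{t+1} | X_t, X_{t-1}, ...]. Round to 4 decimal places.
E[X_{t+1} \mid \mathcal F_t] = 2.2480

For an AR(p) model X_t = c + sum_i phi_i X_{t-i} + eps_t, the
one-step-ahead conditional mean is
  E[X_{t+1} | X_t, ...] = c + sum_i phi_i X_{t+1-i}.
Substitute known values:
  E[X_{t+1} | ...] = (-0.038) * (-1) + (-0.193) * (4) + (-0.426) * (-7)
                   = 2.2480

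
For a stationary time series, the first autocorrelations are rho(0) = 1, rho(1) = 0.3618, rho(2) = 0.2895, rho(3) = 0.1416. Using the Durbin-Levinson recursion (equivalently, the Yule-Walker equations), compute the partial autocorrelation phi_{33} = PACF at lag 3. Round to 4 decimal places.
\phi_{33} = -0.0120

The PACF at lag k is phi_{kk}, the last component of the solution
to the Yule-Walker system G_k phi = r_k where
  (G_k)_{ij} = rho(|i - j|), (r_k)_i = rho(i), i,j = 1..k.
Equivalently, Durbin-Levinson gives phi_{kk} iteratively:
  phi_{11} = rho(1)
  phi_{kk} = [rho(k) - sum_{j=1..k-1} phi_{k-1,j} rho(k-j)]
            / [1 - sum_{j=1..k-1} phi_{k-1,j} rho(j)],
  phi_{k,j} = phi_{k-1,j} - phi_{kk} phi_{k-1,k-j},  j = 1..k-1.
Step k = 1:
  phi_11 = rho(1) = 0.3618.
Step k = 2:
  phi_22 = [rho(2) - phi_11 rho(1)] / [1 - phi_11 rho(1)] = [0.2895 - (0.3618)(0.3618)] / [1 - (0.3618)(0.3618)]
         = 0.15860076 / 0.86910076 = 0.182488.
  Update: phi_21 = phi_11 - phi_22 phi_11 = 0.3618 - (0.182488)(0.3618) = 0.295776.
Step k = 3:
  phi_33 = [rho(3) - phi_21 rho(2) - phi_22 rho(1)] / [1 - phi_21 rho(1) - phi_22 rho(2)]
    numerator   = 0.1416 - (0.295776)(0.2895) - (0.182488)(0.3618) = -0.01005135
    denominator = 1 - (0.295776)(0.3618) - (0.182488)(0.2895) = 0.84015797
  phi_33 = -0.01005135 / 0.84015797 = -0.012.
Therefore phi_{33} = -0.0120.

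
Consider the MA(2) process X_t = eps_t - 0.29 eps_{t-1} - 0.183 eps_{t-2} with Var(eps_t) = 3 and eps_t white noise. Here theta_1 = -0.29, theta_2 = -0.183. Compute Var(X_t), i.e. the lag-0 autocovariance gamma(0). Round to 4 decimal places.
\gamma(0) = 3.3528

For an MA(q) process X_t = eps_t + sum_i theta_i eps_{t-i} with
Var(eps_t) = sigma^2, the variance is
  gamma(0) = sigma^2 * (1 + sum_i theta_i^2).
  sum_i theta_i^2 = (-0.29)^2 + (-0.183)^2 = 0.0841 + 0.033489 = 0.117589.
  gamma(0) = 3 * (1 + 0.117589) = 3 * 1.117589 = 3.352767, which rounds to 3.3528.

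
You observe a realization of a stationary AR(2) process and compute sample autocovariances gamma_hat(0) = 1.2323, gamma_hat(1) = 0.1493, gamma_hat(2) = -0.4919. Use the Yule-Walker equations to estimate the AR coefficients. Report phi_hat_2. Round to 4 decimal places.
\hat\phi_{2} = -0.4200

The Yule-Walker equations for an AR(p) process read, in matrix form,
  Gamma_p phi = r_p,   with   (Gamma_p)_{ij} = gamma(|i - j|),
                       (r_p)_i = gamma(i),   i,j = 1..p.
Substitute the sample gammas (Toeplitz matrix and right-hand side of size 2):
  Gamma_p = [[1.2323, 0.1493], [0.1493, 1.2323]]
  r_p     = [0.1493, -0.4919]
Written out:
  1.2323 phi_1 + 0.1493 phi_2 = 0.1493
  0.1493 phi_1 + 1.2323 phi_2 = -0.4919
Solve by Cramer's rule:
  det = gamma(0)^2 - gamma(1)^2 = (1.2323)^2 - (0.1493)^2 = 1.51856329 - 0.02229049 = 1.4962728
  phi_hat_1 = [gamma(1) gamma(0) - gamma(1) gamma(2)] / det = [(0.1493)(1.2323) - (0.1493)(-0.4919)] / 1.4962728 = 0.25742306 / 1.4962728 = 0.172
  phi_hat_2 = [gamma(0) gamma(2) - gamma(1)^2] / det = [(1.2323)(-0.4919) - (0.1493)^2] / 1.4962728 = -0.62845886 / 1.4962728 = -0.42
So phi_hat = [0.1720, -0.4200].
Therefore phi_hat_2 = -0.4200.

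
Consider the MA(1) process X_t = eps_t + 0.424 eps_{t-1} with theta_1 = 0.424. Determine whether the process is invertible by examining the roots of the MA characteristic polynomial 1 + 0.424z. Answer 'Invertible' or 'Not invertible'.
\text{Invertible}

The MA(q) characteristic polynomial is P(z) = 1 + 0.424z.
Invertibility requires all roots to lie outside the unit circle, i.e. |z| > 1 for every root.
This is linear in z: 1 + (0.424) z = 0  =>  z = -1/(0.424) = -2.358491,  |z| = 2.358491.
Moduli of all roots: 2.3585.
All moduli strictly greater than 1? Yes.
Verdict: Invertible.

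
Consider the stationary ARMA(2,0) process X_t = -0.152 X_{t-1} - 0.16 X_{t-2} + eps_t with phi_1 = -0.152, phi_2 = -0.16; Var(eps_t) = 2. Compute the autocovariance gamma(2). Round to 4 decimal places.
\gamma(2) = -0.2925

Multiply the model equation by X_{t-k} and take expectations. With theta_0 = psi_0 = 1 and psi_j the MA(infinity) weights, this gives
  gamma(k) - sum_i phi_i gamma(k-i) = c_k,
  c_k = sigma^2 * sum_{j=k..q} theta_j psi_{j-k}   (c_k = 0 for k > q),
using gamma(-m) = gamma(m).
Pure AR (q = 0): c_0 = sigma^2 = 2, c_k = 0 for k >= 1.
Equations for k = 0, 1, 2 (AR order 2, c_2 = 0):
  (E0) gamma(0) = phi_1 gamma(1) + phi_2 gamma(2) + c_0
  (E1) gamma(1) = phi_1 gamma(0) + phi_2 gamma(1) + c_1
  (E2) gamma(2) = phi_1 gamma(1) + phi_2 gamma(0)
From (E1): gamma(1) = A gamma(0) + B with
  A = phi_1 / (1 - phi_2) = -0.152 / 1.16 = -0.131034,   B = c_1 / (1 - phi_2) = 0 / 1.16 = 0.
Insert (E2) into (E0): gamma(0) (1 - phi_2^2) = phi_1 (1 + phi_2) gamma(1) + c_0.
  phi_1 (1 + phi_2) = (-0.152)(0.84) = -0.12768,   1 - phi_2^2 = 0.9744.
Replace gamma(1) by A gamma(0) + B and collect gamma(0):
  gamma(0) [0.9744 - (-0.12768)(-0.131034)] = c_0 = 2
  gamma(0) * 0.95767 = 2
  gamma(0) = 2 / 0.95767 = 2.088403.
  gamma(1) = A gamma(0) = (-0.131034)(2.088403) = -0.273653.
  gamma(2) = phi_1 gamma(1) + phi_2 gamma(0) = (-0.152)(-0.273653) + (-0.16)(2.088403) = -0.292549.
Therefore gamma(2) = -0.2925 (to 4 decimal places).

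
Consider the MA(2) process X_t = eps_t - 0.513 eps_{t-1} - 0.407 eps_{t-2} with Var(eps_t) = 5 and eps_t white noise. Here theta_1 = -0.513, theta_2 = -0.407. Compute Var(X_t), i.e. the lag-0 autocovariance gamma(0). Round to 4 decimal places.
\gamma(0) = 7.1441

For an MA(q) process X_t = eps_t + sum_i theta_i eps_{t-i} with
Var(eps_t) = sigma^2, the variance is
  gamma(0) = sigma^2 * (1 + sum_i theta_i^2).
  sum_i theta_i^2 = (-0.513)^2 + (-0.407)^2 = 0.263169 + 0.165649 = 0.428818.
  gamma(0) = 5 * (1 + 0.428818) = 5 * 1.428818 = 7.14409, which rounds to 7.1441.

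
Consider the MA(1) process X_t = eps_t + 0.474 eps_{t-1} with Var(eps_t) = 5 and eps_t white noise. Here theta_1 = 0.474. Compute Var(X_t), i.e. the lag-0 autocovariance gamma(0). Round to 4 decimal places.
\gamma(0) = 6.1234

For an MA(q) process X_t = eps_t + sum_i theta_i eps_{t-i} with
Var(eps_t) = sigma^2, the variance is
  gamma(0) = sigma^2 * (1 + sum_i theta_i^2).
  sum_i theta_i^2 = (0.474)^2 = 0.224676.
  gamma(0) = 5 * (1 + 0.224676) = 5 * 1.224676 = 6.12338, which rounds to 6.1234.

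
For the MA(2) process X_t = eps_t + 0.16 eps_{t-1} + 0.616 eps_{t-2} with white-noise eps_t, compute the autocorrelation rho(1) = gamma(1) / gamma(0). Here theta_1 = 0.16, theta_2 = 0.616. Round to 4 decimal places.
\rho(1) = 0.1840

For an MA(q) process with theta_0 = 1, the autocovariance is
  gamma(k) = sigma^2 * sum_{i=0..q-k} theta_i * theta_{i+k},
and rho(k) = gamma(k) / gamma(0). Sigma^2 cancels.
  numerator   = (1)*(0.16) + (0.16)*(0.616) = 0.25856.
  denominator = (1)^2 + (0.16)^2 + (0.616)^2 = 1.405056.
  rho(1) = 0.25856 / 1.405056 = 0.1840.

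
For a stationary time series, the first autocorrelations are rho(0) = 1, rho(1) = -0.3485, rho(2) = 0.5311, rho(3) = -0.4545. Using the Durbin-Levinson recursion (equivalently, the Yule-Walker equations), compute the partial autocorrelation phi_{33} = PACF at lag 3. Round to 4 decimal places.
\phi_{33} = -0.2810

The PACF at lag k is phi_{kk}, the last component of the solution
to the Yule-Walker system G_k phi = r_k where
  (G_k)_{ij} = rho(|i - j|), (r_k)_i = rho(i), i,j = 1..k.
Equivalently, Durbin-Levinson gives phi_{kk} iteratively:
  phi_{11} = rho(1)
  phi_{kk} = [rho(k) - sum_{j=1..k-1} phi_{k-1,j} rho(k-j)]
            / [1 - sum_{j=1..k-1} phi_{k-1,j} rho(j)],
  phi_{k,j} = phi_{k-1,j} - phi_{kk} phi_{k-1,k-j},  j = 1..k-1.
Step k = 1:
  phi_11 = rho(1) = -0.3485.
Step k = 2:
  phi_22 = [rho(2) - phi_11 rho(1)] / [1 - phi_11 rho(1)] = [0.5311 - (-0.3485)(-0.3485)] / [1 - (-0.3485)(-0.3485)]
         = 0.40964775 / 0.87854775 = 0.466278.
  Update: phi_21 = phi_11 - phi_22 phi_11 = -0.3485 - (0.466278)(-0.3485) = -0.186002.
Step k = 3:
  phi_33 = [rho(3) - phi_21 rho(2) - phi_22 rho(1)] / [1 - phi_21 rho(1) - phi_22 rho(2)]
    numerator   = -0.4545 - (-0.186002)(0.5311) - (0.466278)(-0.3485) = -0.19321634
    denominator = 1 - (-0.186002)(-0.3485) - (0.466278)(0.5311) = 0.68753789
  phi_33 = -0.19321634 / 0.68753789 = -0.281.
Therefore phi_{33} = -0.2810.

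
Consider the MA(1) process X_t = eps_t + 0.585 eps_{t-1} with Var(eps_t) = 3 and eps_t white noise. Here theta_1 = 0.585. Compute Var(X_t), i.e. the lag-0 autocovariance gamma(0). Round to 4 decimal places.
\gamma(0) = 4.0267

For an MA(q) process X_t = eps_t + sum_i theta_i eps_{t-i} with
Var(eps_t) = sigma^2, the variance is
  gamma(0) = sigma^2 * (1 + sum_i theta_i^2).
  sum_i theta_i^2 = (0.585)^2 = 0.342225.
  gamma(0) = 3 * (1 + 0.342225) = 3 * 1.342225 = 4.026675, which rounds to 4.0267.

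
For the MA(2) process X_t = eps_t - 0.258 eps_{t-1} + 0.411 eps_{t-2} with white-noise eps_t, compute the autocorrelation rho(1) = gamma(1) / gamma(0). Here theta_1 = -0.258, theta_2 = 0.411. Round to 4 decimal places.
\rho(1) = -0.2947

For an MA(q) process with theta_0 = 1, the autocovariance is
  gamma(k) = sigma^2 * sum_{i=0..q-k} theta_i * theta_{i+k},
and rho(k) = gamma(k) / gamma(0). Sigma^2 cancels.
  numerator   = (1)*(-0.258) + (-0.258)*(0.411) = -0.364038.
  denominator = (1)^2 + (-0.258)^2 + (0.411)^2 = 1.235485.
  rho(1) = -0.364038 / 1.235485 = -0.2947.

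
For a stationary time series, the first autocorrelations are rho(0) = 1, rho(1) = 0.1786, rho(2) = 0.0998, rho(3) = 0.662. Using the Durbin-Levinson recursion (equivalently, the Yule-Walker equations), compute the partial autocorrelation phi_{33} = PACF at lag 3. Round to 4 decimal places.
\phi_{33} = 0.6570

The PACF at lag k is phi_{kk}, the last component of the solution
to the Yule-Walker system G_k phi = r_k where
  (G_k)_{ij} = rho(|i - j|), (r_k)_i = rho(i), i,j = 1..k.
Equivalently, Durbin-Levinson gives phi_{kk} iteratively:
  phi_{11} = rho(1)
  phi_{kk} = [rho(k) - sum_{j=1..k-1} phi_{k-1,j} rho(k-j)]
            / [1 - sum_{j=1..k-1} phi_{k-1,j} rho(j)],
  phi_{k,j} = phi_{k-1,j} - phi_{kk} phi_{k-1,k-j},  j = 1..k-1.
Step k = 1:
  phi_11 = rho(1) = 0.1786.
Step k = 2:
  phi_22 = [rho(2) - phi_11 rho(1)] / [1 - phi_11 rho(1)] = [0.0998 - (0.1786)(0.1786)] / [1 - (0.1786)(0.1786)]
         = 0.06790204 / 0.96810204 = 0.070139.
  Update: phi_21 = phi_11 - phi_22 phi_11 = 0.1786 - (0.070139)(0.1786) = 0.166073.
Step k = 3:
  phi_33 = [rho(3) - phi_21 rho(2) - phi_22 rho(1)] / [1 - phi_21 rho(1) - phi_22 rho(2)]
    numerator   = 0.662 - (0.166073)(0.0998) - (0.070139)(0.1786) = 0.63289902
    denominator = 1 - (0.166073)(0.1786) - (0.070139)(0.0998) = 0.96333944
  phi_33 = 0.63289902 / 0.96333944 = 0.657.
Therefore phi_{33} = 0.6570.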